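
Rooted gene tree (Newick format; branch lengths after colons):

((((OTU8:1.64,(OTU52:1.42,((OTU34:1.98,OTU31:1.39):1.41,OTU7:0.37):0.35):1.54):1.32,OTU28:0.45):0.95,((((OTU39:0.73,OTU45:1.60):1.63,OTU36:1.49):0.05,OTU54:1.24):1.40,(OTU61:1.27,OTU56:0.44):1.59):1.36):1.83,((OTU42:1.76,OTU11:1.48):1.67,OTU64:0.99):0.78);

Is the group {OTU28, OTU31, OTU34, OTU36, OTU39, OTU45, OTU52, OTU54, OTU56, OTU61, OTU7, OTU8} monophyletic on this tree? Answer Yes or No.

The most recent common ancestor of these taxa subtends (((OTU8,(OTU52,((OTU34,OTU31),OTU7))),OTU28),((((OTU39,OTU45),OTU36),OTU54),(OTU61,OTU56))).
That clade has exactly 12 tips — every listed taxon and nothing else — so the group is monophyletic.

Yes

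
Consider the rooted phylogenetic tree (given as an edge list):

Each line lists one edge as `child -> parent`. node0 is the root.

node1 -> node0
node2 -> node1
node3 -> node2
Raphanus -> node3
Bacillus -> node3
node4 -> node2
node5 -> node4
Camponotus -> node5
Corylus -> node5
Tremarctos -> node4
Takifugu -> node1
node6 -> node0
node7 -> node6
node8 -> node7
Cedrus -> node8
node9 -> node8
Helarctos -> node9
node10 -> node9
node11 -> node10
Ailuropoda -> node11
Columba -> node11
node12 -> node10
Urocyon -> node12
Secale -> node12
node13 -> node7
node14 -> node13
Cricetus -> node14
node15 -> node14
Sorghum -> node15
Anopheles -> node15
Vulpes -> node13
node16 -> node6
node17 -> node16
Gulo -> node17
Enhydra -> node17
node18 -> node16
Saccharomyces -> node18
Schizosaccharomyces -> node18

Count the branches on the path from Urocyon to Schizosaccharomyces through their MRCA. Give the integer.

The MRCA of Urocyon and Schizosaccharomyces is the node subtending (((Cedrus,(Helarctos,((Ailuropoda,Columba),(Urocyon,Secale)))),((Cricetus,(Sorghum,Anopheles)),Vulpes)),((Gulo,Enhydra),(Saccharomyces,Schizosaccharomyces))).
From Urocyon up to that node: 6 branches. From Schizosaccharomyces up to the same node: 3 branches. Total: 6 + 3 = 9.

9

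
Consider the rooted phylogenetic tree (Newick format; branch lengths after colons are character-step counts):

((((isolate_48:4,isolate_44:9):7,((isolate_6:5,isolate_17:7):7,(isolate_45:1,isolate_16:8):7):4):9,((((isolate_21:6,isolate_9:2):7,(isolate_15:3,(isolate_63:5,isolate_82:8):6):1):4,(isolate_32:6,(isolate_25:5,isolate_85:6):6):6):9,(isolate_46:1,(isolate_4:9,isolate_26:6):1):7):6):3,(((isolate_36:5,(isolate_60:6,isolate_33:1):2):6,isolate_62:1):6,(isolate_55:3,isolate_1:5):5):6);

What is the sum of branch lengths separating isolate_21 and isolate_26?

40

The path runs isolate_21 → … → MRCA → … → isolate_26; the MRCA is the node subtending ((((isolate_21,isolate_9),(isolate_15,(isolate_63,isolate_82))),(isolate_32,(isolate_25,isolate_85))),(isolate_46,(isolate_4,isolate_26))).
Branch lengths along that path: 6 + 7 + 4 + 9 + 7 + 1 + 6 = 40.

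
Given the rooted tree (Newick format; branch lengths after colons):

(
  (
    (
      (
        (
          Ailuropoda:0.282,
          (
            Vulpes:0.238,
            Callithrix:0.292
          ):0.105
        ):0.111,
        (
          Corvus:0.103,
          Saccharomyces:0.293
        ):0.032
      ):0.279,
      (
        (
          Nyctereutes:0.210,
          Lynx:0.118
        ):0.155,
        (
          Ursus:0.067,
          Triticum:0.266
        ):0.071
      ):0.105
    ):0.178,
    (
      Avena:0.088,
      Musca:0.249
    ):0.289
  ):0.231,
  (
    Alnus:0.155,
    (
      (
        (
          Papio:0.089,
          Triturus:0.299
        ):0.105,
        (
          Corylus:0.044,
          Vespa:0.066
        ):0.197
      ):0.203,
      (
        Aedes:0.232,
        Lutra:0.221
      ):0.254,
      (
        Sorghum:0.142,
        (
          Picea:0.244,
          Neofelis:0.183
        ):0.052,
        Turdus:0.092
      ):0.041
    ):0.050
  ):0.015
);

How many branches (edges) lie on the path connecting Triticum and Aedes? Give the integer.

The MRCA of Triticum and Aedes is the root of the tree.
From Triticum up to that node: 5 branches. From Aedes up to the same node: 4 branches. Total: 5 + 4 = 9.

9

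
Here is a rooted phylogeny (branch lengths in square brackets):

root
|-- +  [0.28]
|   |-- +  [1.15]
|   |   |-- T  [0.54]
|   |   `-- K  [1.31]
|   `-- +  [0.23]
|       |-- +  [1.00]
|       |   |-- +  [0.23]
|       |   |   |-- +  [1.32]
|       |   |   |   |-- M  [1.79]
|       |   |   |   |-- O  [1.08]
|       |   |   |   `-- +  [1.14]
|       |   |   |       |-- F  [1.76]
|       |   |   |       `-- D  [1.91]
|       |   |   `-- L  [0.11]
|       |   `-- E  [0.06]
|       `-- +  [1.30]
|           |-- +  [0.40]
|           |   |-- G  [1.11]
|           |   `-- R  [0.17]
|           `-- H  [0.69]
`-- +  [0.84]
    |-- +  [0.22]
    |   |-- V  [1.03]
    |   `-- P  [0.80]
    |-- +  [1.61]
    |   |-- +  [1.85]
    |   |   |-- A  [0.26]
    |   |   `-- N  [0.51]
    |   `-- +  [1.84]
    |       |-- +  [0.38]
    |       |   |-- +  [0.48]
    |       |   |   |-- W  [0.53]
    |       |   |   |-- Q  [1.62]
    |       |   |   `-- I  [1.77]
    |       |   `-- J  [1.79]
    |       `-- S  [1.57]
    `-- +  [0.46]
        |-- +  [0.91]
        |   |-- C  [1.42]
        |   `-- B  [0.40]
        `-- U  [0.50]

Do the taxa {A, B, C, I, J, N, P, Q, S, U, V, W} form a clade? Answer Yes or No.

Yes

The most recent common ancestor of these taxa subtends ((V,P),((A,N),(((W,Q,I),J),S)),((C,B),U)).
That clade has exactly 12 tips — every listed taxon and nothing else — so the group is monophyletic.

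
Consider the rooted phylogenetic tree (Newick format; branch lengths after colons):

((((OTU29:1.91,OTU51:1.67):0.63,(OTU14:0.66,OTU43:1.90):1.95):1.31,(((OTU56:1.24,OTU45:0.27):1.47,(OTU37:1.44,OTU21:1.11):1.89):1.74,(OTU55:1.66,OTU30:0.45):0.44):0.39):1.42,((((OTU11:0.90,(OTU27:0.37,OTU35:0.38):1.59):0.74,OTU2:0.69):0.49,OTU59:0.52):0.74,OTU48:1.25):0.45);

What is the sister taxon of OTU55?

OTU55 attaches to the tree at the node subtending (OTU55,OTU30).
The other lineage descending from that same node — the sister group — is the single tip OTU30.

OTU30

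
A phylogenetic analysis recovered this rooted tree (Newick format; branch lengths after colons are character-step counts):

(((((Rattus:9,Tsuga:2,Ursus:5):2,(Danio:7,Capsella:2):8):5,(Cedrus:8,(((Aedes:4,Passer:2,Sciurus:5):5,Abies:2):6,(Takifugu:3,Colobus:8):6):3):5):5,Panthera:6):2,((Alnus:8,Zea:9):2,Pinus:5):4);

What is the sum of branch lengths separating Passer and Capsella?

36

The path runs Passer → … → MRCA → … → Capsella; the MRCA is the node subtending (((Rattus,Tsuga,Ursus),(Danio,Capsella)),(Cedrus,(((Aedes,Passer,Sciurus),Abies),(Takifugu,Colobus)))).
Branch lengths along that path: 2 + 5 + 6 + 3 + 5 + 5 + 8 + 2 = 36.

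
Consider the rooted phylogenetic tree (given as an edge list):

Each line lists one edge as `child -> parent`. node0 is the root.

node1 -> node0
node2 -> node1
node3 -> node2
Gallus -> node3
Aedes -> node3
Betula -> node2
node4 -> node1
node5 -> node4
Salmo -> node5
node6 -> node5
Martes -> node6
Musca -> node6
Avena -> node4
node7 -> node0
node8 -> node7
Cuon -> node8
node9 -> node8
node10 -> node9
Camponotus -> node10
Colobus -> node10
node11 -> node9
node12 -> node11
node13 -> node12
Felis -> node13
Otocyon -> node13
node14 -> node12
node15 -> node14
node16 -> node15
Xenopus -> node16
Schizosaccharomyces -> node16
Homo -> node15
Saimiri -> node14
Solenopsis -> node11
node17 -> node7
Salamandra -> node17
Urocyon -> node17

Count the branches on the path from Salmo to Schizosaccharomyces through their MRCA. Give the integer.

The MRCA of Salmo and Schizosaccharomyces is the root of the tree.
From Salmo up to that node: 4 branches. From Schizosaccharomyces up to the same node: 9 branches. Total: 4 + 9 = 13.

13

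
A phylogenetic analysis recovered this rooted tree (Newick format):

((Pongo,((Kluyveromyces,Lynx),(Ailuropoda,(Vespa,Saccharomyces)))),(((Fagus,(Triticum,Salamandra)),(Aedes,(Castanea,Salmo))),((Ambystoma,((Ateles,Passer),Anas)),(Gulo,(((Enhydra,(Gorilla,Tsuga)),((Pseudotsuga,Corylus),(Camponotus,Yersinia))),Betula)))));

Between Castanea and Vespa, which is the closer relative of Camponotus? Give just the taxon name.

Castanea

The MRCA of Camponotus and Castanea subtends (((Fagus,(Triticum,Salamandra)),(Aedes,(Castanea,Salmo))),((Ambystoma,((Ateles,Passer),Anas)),(Gulo,(((Enhydra,(Gorilla,Tsuga)),((Pseudotsuga,Corylus),(Camponotus,Yersinia))),Betula)))) (19 taxa).
The MRCA of Camponotus and Vespa is the root, subtending the entire tree (25 taxa).
The first is nested inside the second, so Camponotus shares a more recent common ancestor with Castanea.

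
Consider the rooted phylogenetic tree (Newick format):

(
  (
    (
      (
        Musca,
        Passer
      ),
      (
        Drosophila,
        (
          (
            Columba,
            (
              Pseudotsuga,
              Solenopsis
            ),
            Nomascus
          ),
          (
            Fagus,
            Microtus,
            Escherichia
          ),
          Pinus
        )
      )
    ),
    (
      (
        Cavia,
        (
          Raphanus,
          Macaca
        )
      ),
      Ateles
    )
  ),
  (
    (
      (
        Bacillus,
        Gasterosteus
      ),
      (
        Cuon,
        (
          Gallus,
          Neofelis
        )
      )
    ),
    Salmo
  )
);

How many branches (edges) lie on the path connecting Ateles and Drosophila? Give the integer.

5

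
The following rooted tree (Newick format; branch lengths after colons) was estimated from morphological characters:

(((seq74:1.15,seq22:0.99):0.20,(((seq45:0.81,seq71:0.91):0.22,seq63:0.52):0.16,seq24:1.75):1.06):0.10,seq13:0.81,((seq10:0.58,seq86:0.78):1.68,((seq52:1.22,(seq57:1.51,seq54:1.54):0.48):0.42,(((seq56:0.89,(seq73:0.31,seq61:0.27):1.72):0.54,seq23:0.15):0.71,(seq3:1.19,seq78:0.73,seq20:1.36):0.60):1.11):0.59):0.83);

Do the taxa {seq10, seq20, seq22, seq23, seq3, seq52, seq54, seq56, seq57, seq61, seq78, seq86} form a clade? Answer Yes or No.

No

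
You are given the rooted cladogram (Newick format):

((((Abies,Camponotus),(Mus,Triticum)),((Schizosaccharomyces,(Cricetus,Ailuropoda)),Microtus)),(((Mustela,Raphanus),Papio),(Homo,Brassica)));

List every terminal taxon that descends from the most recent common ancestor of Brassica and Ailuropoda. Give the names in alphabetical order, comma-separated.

Tracing Brassica: it sits inside (Homo,Brassica).
Tracing Ailuropoda: it sits inside (Cricetus,Ailuropoda).
The smallest clade enclosing both is the whole tree (their MRCA is the root), so the answer is all 13 tips in alphabetical order.

Abies, Ailuropoda, Brassica, Camponotus, Cricetus, Homo, Microtus, Mus, Mustela, Papio, Raphanus, Schizosaccharomyces, Triticum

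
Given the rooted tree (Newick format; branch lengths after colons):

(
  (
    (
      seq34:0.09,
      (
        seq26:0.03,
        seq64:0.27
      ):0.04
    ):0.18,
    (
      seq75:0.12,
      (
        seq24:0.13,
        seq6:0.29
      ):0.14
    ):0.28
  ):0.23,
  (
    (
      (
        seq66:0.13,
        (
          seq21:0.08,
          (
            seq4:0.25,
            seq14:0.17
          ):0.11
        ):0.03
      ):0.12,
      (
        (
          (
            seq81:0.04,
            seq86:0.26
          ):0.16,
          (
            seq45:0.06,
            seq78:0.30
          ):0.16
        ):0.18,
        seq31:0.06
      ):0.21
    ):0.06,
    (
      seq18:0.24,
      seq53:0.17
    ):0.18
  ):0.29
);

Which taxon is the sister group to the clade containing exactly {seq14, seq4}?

The clade containing exactly {seq14, seq4} attaches to the tree at the node subtending (seq21,(seq4,seq14)).
The other lineage descending from that same node — the sister group — is the single tip seq21.

seq21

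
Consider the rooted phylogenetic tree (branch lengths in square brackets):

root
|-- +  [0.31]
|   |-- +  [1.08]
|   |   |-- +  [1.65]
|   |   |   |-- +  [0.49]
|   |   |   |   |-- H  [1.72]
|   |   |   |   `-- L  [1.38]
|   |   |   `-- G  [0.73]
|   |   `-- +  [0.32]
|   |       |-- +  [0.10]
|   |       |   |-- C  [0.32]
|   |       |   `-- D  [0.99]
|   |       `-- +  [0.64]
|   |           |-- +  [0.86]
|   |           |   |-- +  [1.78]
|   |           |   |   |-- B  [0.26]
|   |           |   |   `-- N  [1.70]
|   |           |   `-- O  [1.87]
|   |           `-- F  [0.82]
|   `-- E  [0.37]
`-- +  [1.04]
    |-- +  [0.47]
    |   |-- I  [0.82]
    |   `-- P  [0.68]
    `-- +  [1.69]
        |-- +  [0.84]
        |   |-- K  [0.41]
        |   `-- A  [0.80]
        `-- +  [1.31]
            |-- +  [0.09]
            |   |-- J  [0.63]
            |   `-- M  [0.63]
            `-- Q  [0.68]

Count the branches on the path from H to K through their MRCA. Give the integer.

9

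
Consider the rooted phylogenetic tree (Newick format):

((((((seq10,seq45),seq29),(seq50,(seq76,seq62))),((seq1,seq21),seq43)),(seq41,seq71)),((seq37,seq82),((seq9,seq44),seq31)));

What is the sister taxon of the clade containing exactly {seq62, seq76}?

The clade containing exactly {seq62, seq76} attaches to the tree at the node subtending (seq50,(seq76,seq62)).
The other lineage descending from that same node — the sister group — is the single tip seq50.

seq50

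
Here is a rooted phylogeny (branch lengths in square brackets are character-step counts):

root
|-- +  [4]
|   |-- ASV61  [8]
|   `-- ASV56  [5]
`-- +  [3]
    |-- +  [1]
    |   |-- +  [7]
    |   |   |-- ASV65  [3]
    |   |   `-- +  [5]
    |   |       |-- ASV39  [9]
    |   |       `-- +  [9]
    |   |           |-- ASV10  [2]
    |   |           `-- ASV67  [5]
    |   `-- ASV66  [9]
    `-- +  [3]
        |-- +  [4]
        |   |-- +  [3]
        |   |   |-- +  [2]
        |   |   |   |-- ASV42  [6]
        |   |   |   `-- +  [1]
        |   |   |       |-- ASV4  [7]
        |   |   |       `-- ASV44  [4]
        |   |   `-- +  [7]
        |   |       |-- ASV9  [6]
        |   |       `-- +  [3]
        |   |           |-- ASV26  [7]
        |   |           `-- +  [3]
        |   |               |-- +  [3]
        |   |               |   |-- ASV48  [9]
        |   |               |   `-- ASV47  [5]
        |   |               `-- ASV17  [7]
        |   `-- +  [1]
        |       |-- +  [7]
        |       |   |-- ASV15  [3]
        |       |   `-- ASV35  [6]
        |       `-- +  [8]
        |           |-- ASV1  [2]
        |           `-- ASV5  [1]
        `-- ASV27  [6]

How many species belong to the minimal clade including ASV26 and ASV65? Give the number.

18

The MRCA of ASV26 and ASV65 is the node subtending (((ASV65,(ASV39,(ASV10,ASV67))),ASV66),((((ASV42,(ASV4,ASV44)),(ASV9,(ASV26,((ASV48,ASV47),ASV17)))),((ASV15,ASV35),(ASV1,ASV5))),ASV27)).
That clade contains 18 terminal taxa: ASV1, ASV10, ASV15, ASV17, ASV26, ASV27, ASV35, ASV39, ASV4, ASV42, ASV44, ASV47, ASV48, ASV5, ASV65, ASV66, ASV67, ASV9.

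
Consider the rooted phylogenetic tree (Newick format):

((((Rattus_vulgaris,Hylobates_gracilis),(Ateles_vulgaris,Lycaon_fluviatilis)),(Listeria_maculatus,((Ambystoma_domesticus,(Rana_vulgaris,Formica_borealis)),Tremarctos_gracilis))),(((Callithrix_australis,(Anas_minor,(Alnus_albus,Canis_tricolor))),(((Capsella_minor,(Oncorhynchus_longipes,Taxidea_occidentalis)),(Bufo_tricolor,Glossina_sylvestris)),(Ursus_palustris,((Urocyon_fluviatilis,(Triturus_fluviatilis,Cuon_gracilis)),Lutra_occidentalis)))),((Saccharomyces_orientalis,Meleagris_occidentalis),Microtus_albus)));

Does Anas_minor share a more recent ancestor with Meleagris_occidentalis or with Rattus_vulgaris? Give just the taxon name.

The MRCA of Anas_minor and Meleagris_occidentalis subtends (((Callithrix_australis,(Anas_minor,(Alnus_albus,Canis_tricolor))),(((Capsella_minor,(Oncorhynchus_longipes,Taxidea_occidentalis)),(Bufo_tricolor,Glossina_sylvestris)),(Ursus_palustris,((Urocyon_fluviatilis,(Triturus_fluviatilis,Cuon_gracilis)),Lutra_occidentalis)))),((Saccharomyces_orientalis,Meleagris_occidentalis),Microtus_albus)) (17 taxa).
The MRCA of Anas_minor and Rattus_vulgaris is the root, subtending the entire tree (26 taxa).
The first is nested inside the second, so Anas_minor shares a more recent common ancestor with Meleagris_occidentalis.

Meleagris_occidentalis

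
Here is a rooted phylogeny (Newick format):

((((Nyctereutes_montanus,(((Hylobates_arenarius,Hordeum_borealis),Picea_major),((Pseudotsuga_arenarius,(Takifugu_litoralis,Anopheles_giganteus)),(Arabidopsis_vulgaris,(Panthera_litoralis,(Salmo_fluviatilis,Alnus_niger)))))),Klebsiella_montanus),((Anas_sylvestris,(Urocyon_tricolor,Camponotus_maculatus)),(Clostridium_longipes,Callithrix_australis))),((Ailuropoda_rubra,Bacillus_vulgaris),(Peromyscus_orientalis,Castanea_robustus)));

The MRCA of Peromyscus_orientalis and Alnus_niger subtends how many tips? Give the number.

The MRCA of Peromyscus_orientalis and Alnus_niger is the root, so the clade is the entire tree.
That clade contains 21 terminal taxa: Ailuropoda_rubra, Alnus_niger, Anas_sylvestris, Anopheles_giganteus, Arabidopsis_vulgaris, Bacillus_vulgaris, Callithrix_australis, Camponotus_maculatus, Castanea_robustus, Clostridium_longipes, Hordeum_borealis, Hylobates_arenarius, Klebsiella_montanus, Nyctereutes_montanus, Panthera_litoralis, Peromyscus_orientalis, Picea_major, Pseudotsuga_arenarius, Salmo_fluviatilis, Takifugu_litoralis, Urocyon_tricolor.

21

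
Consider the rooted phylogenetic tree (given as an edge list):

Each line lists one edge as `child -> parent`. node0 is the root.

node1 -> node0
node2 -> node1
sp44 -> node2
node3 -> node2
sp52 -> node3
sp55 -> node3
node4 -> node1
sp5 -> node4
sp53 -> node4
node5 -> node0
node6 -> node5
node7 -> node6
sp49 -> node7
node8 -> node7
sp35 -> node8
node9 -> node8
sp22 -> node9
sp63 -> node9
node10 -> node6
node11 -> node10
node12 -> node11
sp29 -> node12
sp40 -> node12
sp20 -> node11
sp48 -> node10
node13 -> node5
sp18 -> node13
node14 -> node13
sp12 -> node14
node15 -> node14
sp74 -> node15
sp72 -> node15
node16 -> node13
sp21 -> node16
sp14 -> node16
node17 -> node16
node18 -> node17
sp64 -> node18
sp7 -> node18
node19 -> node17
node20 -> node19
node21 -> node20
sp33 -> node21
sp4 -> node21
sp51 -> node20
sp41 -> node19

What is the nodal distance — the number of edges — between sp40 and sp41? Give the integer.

10

The MRCA of sp40 and sp41 is the node subtending (((sp49,(sp35,(sp22,sp63))),(((sp29,sp40),sp20),sp48)),(sp18,(sp12,(sp74,sp72)),(sp21,sp14,((sp64,sp7),(((sp33,sp4),sp51),sp41))))).
From sp40 up to that node: 5 branches. From sp41 up to the same node: 5 branches. Total: 5 + 5 = 10.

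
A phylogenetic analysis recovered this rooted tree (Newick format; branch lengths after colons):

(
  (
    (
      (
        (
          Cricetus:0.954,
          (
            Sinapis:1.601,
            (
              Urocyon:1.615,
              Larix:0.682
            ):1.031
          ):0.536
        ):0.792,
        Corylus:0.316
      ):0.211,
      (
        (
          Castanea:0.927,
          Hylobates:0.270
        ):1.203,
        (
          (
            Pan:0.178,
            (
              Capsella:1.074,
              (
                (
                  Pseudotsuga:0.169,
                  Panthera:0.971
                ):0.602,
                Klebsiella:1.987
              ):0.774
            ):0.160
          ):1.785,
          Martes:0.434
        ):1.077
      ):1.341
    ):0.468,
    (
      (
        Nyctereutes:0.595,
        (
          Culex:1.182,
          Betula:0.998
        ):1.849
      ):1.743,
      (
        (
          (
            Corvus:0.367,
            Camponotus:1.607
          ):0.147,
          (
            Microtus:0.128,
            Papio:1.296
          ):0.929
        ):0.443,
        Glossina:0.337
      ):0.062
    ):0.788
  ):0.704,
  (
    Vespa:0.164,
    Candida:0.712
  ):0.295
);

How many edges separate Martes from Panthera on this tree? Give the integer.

The MRCA of Martes and Panthera is the node subtending ((Pan,(Capsella,((Pseudotsuga,Panthera),Klebsiella))),Martes).
From Martes up to that node: 1 branch. From Panthera up to the same node: 5 branches. Total: 1 + 5 = 6.

6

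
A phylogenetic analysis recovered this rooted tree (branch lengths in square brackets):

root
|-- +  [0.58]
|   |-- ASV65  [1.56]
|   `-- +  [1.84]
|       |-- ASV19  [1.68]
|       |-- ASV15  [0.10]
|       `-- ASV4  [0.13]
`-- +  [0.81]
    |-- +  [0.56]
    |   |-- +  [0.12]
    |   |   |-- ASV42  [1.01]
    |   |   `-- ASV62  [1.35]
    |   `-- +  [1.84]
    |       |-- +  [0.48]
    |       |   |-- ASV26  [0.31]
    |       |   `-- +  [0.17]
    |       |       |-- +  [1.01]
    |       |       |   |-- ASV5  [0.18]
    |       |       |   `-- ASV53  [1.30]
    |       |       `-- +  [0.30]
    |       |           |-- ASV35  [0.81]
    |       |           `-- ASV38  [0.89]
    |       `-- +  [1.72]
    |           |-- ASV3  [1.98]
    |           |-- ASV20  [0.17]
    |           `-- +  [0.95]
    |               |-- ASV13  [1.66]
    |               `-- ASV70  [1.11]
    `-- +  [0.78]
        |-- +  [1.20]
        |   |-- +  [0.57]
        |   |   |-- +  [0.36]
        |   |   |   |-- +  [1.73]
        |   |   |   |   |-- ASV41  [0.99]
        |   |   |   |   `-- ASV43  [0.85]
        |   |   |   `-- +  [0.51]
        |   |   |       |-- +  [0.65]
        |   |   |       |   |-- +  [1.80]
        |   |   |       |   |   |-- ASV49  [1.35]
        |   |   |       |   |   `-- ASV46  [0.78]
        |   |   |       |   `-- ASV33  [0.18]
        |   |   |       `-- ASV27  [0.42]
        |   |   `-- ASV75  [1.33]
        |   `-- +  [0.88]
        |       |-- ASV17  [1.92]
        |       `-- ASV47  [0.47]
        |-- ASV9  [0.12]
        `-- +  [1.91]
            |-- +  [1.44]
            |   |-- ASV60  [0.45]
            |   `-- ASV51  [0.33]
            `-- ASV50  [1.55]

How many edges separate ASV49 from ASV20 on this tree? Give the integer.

The MRCA of ASV49 and ASV20 is the node subtending (((ASV42,ASV62),((ASV26,((ASV5,ASV53),(ASV35,ASV38))),(ASV3,ASV20,(ASV13,ASV70)))),(((((ASV41,ASV43),(((ASV49,ASV46),ASV33),ASV27)),ASV75),(ASV17,ASV47)),ASV9,((ASV60,ASV51),ASV50))).
From ASV49 up to that node: 8 branches. From ASV20 up to the same node: 4 branches. Total: 8 + 4 = 12.

12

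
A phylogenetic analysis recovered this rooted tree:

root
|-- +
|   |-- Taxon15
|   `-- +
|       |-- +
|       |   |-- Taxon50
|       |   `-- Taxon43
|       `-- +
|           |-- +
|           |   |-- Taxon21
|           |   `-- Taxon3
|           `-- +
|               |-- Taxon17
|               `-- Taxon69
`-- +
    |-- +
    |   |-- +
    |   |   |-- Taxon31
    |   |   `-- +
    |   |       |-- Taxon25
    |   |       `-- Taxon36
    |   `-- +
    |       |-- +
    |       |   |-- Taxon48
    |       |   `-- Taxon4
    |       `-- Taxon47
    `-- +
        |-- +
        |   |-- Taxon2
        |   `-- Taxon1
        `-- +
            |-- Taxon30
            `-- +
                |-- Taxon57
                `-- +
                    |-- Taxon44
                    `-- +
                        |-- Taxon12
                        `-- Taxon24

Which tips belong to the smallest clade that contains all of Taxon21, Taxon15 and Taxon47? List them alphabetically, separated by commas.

Tracing Taxon21: it sits inside (Taxon21,Taxon3).
Tracing Taxon15: it sits inside (Taxon15,((Taxon50,Taxon43),((Taxon21,Taxon3),(Taxon17,Taxon69)))).
Tracing Taxon47: it sits inside ((Taxon48,Taxon4),Taxon47).
The smallest clade enclosing all 3 is the whole tree (their MRCA is the root), so the answer is all 20 tips in alphabetical order.

Taxon1, Taxon12, Taxon15, Taxon17, Taxon2, Taxon21, Taxon24, Taxon25, Taxon3, Taxon30, Taxon31, Taxon36, Taxon4, Taxon43, Taxon44, Taxon47, Taxon48, Taxon50, Taxon57, Taxon69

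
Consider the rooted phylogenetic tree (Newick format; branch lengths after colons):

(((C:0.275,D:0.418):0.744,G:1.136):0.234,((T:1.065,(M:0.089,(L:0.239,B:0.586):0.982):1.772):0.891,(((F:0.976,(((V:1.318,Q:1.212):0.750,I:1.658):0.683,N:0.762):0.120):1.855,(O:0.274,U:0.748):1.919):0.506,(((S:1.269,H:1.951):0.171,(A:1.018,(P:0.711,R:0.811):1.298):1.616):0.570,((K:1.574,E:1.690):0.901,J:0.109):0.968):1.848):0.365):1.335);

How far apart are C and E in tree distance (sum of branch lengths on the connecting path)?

The path runs C → … → MRCA → … → E; the MRCA is the root of the tree.
Branch lengths along that path: 0.275 + 0.744 + 0.234 + 1.335 + 0.365 + 1.848 + 0.968 + 0.901 + 1.690 = 8.360.

8.360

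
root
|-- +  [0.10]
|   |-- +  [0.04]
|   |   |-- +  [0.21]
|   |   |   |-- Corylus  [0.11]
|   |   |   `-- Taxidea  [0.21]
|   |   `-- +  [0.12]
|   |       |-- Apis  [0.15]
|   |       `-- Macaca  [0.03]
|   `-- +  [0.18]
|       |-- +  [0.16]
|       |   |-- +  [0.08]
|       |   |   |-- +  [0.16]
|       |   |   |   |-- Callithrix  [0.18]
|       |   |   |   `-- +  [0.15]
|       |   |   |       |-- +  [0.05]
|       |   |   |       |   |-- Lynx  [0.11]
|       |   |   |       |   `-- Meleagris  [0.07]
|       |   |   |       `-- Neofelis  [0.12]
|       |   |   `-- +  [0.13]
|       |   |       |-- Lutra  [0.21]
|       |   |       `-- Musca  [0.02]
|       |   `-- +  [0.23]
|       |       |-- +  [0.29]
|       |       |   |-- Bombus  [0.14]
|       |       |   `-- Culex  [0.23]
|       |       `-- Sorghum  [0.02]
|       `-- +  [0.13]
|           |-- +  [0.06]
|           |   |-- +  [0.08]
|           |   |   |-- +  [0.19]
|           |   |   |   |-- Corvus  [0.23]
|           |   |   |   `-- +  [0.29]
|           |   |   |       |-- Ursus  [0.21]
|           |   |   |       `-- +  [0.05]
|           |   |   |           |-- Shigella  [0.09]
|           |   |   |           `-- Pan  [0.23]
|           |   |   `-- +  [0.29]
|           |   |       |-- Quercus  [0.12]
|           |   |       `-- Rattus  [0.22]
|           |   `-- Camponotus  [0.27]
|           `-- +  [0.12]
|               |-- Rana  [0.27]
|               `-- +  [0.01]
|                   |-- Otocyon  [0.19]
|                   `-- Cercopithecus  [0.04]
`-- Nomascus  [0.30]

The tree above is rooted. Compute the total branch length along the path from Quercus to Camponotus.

The path runs Quercus → … → MRCA → … → Camponotus; the MRCA is the node subtending (((Corvus,(Ursus,(Shigella,Pan))),(Quercus,Rattus)),Camponotus).
Branch lengths along that path: 0.12 + 0.29 + 0.08 + 0.27 = 0.76.

0.76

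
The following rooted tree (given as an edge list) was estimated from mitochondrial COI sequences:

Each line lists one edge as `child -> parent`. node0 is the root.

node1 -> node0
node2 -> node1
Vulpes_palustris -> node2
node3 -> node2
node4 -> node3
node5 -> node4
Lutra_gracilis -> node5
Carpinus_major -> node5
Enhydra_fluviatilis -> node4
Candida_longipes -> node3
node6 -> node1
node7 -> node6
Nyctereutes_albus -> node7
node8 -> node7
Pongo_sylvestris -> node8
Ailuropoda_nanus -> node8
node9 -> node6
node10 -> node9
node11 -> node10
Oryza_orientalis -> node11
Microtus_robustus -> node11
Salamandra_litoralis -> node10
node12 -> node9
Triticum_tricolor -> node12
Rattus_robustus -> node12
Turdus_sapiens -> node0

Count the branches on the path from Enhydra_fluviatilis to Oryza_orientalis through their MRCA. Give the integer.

The MRCA of Enhydra_fluviatilis and Oryza_orientalis is the node subtending ((Vulpes_palustris,(((Lutra_gracilis,Carpinus_major),Enhydra_fluviatilis),Candida_longipes)),((Nyctereutes_albus,(Pongo_sylvestris,Ailuropoda_nanus)),(((Oryza_orientalis,Microtus_robustus),Salamandra_litoralis),(Triticum_tricolor,Rattus_robustus)))).
From Enhydra_fluviatilis up to that node: 4 branches. From Oryza_orientalis up to the same node: 5 branches. Total: 4 + 5 = 9.

9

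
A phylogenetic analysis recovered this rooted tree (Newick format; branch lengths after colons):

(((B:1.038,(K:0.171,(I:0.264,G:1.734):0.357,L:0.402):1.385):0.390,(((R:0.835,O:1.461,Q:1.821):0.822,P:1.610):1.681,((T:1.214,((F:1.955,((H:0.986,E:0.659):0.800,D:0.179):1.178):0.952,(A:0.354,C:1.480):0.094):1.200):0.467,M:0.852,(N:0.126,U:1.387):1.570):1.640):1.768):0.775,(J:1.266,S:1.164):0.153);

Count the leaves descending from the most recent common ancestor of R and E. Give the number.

14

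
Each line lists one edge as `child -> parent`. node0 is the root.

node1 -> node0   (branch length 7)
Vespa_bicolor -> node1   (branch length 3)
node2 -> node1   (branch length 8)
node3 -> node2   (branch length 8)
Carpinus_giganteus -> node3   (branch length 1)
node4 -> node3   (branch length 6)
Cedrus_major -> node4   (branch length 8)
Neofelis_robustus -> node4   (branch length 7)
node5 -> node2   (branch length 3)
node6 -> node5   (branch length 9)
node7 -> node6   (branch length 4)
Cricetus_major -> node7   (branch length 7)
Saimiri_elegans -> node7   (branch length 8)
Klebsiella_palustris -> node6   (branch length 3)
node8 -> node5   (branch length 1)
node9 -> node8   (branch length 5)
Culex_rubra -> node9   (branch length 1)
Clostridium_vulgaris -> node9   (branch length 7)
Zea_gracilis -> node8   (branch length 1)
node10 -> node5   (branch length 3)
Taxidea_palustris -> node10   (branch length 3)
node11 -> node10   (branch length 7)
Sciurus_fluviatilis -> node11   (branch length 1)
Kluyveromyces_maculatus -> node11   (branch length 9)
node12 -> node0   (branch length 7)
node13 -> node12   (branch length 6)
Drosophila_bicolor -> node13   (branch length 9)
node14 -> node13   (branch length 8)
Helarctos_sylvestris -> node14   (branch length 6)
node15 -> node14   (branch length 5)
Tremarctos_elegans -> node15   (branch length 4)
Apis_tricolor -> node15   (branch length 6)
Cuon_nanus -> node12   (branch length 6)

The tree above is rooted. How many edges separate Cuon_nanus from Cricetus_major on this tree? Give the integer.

8

The MRCA of Cuon_nanus and Cricetus_major is the root of the tree.
From Cuon_nanus up to that node: 2 branches. From Cricetus_major up to the same node: 6 branches. Total: 2 + 6 = 8.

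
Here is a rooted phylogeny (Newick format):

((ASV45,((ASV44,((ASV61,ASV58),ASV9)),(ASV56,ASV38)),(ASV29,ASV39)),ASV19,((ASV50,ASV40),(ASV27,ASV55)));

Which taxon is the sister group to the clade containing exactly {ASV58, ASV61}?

The clade containing exactly {ASV58, ASV61} attaches to the tree at the node subtending ((ASV61,ASV58),ASV9).
The other lineage descending from that same node — the sister group — is the single tip ASV9.

ASV9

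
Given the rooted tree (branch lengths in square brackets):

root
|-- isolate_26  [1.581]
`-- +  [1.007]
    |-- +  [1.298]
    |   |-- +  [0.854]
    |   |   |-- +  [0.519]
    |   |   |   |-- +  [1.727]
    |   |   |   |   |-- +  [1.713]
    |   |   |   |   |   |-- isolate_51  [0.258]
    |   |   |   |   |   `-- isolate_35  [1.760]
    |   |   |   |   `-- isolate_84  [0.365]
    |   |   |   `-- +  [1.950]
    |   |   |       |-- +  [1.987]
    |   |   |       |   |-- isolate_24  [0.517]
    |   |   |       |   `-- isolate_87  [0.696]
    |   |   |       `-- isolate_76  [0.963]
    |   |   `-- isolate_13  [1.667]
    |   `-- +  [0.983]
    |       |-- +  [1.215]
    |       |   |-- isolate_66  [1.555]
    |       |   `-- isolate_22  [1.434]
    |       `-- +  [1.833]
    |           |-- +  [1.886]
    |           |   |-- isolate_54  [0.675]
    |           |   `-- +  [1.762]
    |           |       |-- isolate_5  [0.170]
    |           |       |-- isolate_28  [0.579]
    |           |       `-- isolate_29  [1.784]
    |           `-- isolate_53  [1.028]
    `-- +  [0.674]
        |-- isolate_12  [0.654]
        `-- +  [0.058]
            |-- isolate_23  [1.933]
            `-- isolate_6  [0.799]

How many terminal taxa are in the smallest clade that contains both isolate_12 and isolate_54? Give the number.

17

The MRCA of isolate_12 and isolate_54 is the node subtending ((((((isolate_51,isolate_35),isolate_84),((isolate_24,isolate_87),isolate_76)),isolate_13),((isolate_66,isolate_22),((isolate_54,(isolate_5,isolate_28,isolate_29)),isolate_53))),(isolate_12,(isolate_23,isolate_6))).
That clade contains 17 terminal taxa: isolate_12, isolate_13, isolate_22, isolate_23, isolate_24, isolate_28, isolate_29, isolate_35, isolate_5, isolate_51, isolate_53, isolate_54, isolate_6, isolate_66, isolate_76, isolate_84, isolate_87.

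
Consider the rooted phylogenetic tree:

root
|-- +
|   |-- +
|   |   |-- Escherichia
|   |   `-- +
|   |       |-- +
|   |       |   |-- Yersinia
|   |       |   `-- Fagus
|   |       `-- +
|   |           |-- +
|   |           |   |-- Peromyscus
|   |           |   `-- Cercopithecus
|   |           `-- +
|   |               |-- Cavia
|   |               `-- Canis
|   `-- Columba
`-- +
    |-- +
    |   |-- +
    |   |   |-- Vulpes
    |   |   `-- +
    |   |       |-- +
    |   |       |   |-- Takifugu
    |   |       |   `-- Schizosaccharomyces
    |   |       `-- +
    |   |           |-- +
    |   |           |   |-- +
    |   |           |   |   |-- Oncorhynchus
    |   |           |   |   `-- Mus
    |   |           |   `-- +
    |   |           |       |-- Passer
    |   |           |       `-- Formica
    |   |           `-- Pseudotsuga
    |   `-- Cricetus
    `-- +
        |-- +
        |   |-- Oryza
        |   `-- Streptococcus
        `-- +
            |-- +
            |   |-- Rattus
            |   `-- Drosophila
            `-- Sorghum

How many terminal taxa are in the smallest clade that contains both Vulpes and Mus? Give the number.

The MRCA of Vulpes and Mus is the node subtending (Vulpes,((Takifugu,Schizosaccharomyces),(((Oncorhynchus,Mus),(Passer,Formica)),Pseudotsuga))).
That clade contains 8 terminal taxa: Formica, Mus, Oncorhynchus, Passer, Pseudotsuga, Schizosaccharomyces, Takifugu, Vulpes.

8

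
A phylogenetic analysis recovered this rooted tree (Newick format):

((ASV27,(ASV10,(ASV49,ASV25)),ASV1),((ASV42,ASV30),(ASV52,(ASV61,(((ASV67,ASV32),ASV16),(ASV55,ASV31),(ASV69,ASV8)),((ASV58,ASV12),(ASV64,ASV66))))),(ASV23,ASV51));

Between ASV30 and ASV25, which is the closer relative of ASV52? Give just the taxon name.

ASV30

The MRCA of ASV52 and ASV30 subtends ((ASV42,ASV30),(ASV52,(ASV61,(((ASV67,ASV32),ASV16),(ASV55,ASV31),(ASV69,ASV8)),((ASV58,ASV12),(ASV64,ASV66))))) (15 taxa).
The MRCA of ASV52 and ASV25 is the root, subtending the entire tree (22 taxa).
The first is nested inside the second, so ASV52 shares a more recent common ancestor with ASV30.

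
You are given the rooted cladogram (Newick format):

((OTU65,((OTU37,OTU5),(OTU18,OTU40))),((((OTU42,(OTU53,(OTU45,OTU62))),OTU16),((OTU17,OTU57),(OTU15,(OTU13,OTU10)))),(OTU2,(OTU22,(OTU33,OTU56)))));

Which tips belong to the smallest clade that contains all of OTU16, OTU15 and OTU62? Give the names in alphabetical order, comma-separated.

OTU10, OTU13, OTU15, OTU16, OTU17, OTU42, OTU45, OTU53, OTU57, OTU62

Tracing OTU16: it sits inside ((OTU42,(OTU53,(OTU45,OTU62))),OTU16).
Tracing OTU15: it sits inside (OTU15,(OTU13,OTU10)).
Tracing OTU62: it sits inside (OTU45,OTU62).
The smallest clade enclosing all 3 is (((OTU42,(OTU53,(OTU45,OTU62))),OTU16),((OTU17,OTU57),(OTU15,(OTU13,OTU10)))); the answer is its 10 terminal taxa in alphabetical order.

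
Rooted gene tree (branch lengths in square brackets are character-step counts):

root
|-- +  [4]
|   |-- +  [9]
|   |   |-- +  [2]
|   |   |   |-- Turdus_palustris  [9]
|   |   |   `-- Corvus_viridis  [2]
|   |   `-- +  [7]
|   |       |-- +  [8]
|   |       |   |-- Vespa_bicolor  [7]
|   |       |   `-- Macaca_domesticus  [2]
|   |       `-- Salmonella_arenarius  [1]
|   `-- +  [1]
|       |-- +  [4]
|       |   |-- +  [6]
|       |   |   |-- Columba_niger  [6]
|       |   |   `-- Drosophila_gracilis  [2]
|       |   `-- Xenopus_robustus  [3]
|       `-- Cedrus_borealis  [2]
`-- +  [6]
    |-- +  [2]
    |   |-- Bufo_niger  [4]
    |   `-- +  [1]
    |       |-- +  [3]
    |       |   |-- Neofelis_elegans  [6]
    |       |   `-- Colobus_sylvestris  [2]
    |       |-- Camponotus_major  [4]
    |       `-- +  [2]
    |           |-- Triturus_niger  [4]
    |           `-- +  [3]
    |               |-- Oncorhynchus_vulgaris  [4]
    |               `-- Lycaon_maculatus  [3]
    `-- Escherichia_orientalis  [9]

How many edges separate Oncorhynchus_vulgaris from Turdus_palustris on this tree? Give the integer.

10

The MRCA of Oncorhynchus_vulgaris and Turdus_palustris is the root of the tree.
From Oncorhynchus_vulgaris up to that node: 6 branches. From Turdus_palustris up to the same node: 4 branches. Total: 6 + 4 = 10.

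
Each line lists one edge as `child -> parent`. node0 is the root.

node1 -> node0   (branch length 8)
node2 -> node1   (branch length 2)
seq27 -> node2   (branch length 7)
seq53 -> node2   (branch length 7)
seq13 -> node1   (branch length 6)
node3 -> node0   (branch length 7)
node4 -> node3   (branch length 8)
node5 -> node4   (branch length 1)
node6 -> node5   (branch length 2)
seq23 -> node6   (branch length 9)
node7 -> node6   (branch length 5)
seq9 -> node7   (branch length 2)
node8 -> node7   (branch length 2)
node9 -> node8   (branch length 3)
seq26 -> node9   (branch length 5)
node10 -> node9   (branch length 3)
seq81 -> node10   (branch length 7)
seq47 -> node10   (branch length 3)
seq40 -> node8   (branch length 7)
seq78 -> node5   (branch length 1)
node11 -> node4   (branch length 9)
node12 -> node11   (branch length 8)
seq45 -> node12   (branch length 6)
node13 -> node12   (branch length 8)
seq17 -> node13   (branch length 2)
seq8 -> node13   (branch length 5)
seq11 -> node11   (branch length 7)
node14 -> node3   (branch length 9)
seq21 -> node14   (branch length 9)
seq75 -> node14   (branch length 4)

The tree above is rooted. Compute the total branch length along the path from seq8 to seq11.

28

The path runs seq8 → … → MRCA → … → seq11; the MRCA is the node subtending ((seq45,(seq17,seq8)),seq11).
Branch lengths along that path: 5 + 8 + 8 + 7 = 28.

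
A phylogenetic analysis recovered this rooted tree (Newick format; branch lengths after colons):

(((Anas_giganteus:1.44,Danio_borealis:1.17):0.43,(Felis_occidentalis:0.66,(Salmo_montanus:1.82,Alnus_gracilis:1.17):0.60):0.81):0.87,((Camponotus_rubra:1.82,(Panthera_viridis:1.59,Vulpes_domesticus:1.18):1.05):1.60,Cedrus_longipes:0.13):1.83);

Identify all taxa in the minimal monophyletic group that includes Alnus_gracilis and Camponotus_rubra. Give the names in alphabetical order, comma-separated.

Tracing Alnus_gracilis: it sits inside (Salmo_montanus,Alnus_gracilis).
Tracing Camponotus_rubra: it sits inside (Camponotus_rubra,(Panthera_viridis,Vulpes_domesticus)).
The smallest clade enclosing both is the whole tree (their MRCA is the root), so the answer is all 9 tips in alphabetical order.

Alnus_gracilis, Anas_giganteus, Camponotus_rubra, Cedrus_longipes, Danio_borealis, Felis_occidentalis, Panthera_viridis, Salmo_montanus, Vulpes_domesticus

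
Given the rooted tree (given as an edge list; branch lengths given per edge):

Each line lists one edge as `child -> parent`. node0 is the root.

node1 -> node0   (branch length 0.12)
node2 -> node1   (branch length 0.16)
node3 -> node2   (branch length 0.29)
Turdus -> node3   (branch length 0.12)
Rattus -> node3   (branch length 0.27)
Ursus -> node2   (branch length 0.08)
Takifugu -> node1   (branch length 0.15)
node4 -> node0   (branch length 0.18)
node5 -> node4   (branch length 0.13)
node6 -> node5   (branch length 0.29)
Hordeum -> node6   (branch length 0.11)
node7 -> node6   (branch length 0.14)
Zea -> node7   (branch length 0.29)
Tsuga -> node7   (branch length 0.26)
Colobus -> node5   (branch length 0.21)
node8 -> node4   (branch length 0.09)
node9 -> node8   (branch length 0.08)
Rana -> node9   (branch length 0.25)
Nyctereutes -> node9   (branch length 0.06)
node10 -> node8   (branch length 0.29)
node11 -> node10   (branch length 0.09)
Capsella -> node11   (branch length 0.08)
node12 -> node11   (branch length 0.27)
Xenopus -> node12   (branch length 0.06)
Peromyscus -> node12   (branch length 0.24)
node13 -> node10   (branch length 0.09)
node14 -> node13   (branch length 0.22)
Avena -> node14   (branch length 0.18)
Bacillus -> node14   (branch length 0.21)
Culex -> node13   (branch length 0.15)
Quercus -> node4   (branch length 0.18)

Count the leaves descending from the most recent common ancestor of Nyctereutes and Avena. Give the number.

8

The MRCA of Nyctereutes and Avena is the node subtending ((Rana,Nyctereutes),((Capsella,(Xenopus,Peromyscus)),((Avena,Bacillus),Culex))).
That clade contains 8 terminal taxa: Avena, Bacillus, Capsella, Culex, Nyctereutes, Peromyscus, Rana, Xenopus.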